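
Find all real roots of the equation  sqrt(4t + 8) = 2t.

Square both sides: 4t + 8 = (2t)^2.
Expand and rearrange: 4t^2 - 4t - 8 = 0.
Solving gives t = 2 or t = -1.
Check each candidate in the original equation:
  t = 2: sqrt(16) = 4, while 2t = 4 — valid.
  t = -1: sqrt(4) = 2, while 2t = -2 — extraneous.

t = 2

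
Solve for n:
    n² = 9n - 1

Rearrange to standard form: n² - 9n + 1 = 0.
Discriminant: (-9)² − 4·1·1 = 77.
Quadratic formula: n = (9 ± √77) / 2.
So n = √(77)/2 + 9/2 ≈ 8.8875 or n = 9/2 - √(77)/2 ≈ 0.1125.

n = 0.1125 or n = 8.8875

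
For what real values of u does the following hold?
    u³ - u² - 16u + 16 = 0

Possible rational roots are divisors of 16. Testing u = 4 gives 0, so (u - 4) is a factor.
Divide: u³ - u² - 16u + 16 = (u - 4)(u² + 3u - 4).
Factor the quadratic: u = 1 or u = -4.

u = -4 or u = 1 or u = 4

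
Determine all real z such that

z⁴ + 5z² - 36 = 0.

Let u = z². The equation becomes u² + 5u - 36 = 0.
Factor: (u - 4)(u + 9) = 0, so u = 4 or u = -9.
z² = 4 gives z = ±2.
z² = -9 < 0 has no real solution.

z = -2 or z = 2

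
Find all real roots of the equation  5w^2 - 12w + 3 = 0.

Discriminant: (-12)^2 - 4*5*3 = 84.
Quadratic formula: w = (12 +/- sqrt(84)) / 10.
So w = sqrt(21)/5 + 6/5 ~= 2.1165 or w = 6/5 - sqrt(21)/5 ~= 0.2835.

w = 0.2835 or w = 2.1165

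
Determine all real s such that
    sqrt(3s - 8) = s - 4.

Square both sides: 3s - 8 = (s - 4)^2.
Expand and rearrange: s^2 - 11s + 24 = 0.
Solving gives s = 8 or s = 3.
Check each candidate in the original equation:
  s = 8: sqrt(16) = 4, while s - 4 = 4 — valid.
  s = 3: sqrt(1) = 1, while s - 4 = -1 — extraneous.

s = 8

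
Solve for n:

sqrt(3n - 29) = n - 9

Square both sides: 3n - 29 = (n - 9)^2.
Expand and rearrange: n^2 - 21n + 110 = 0.
Solving gives n = 11 or n = 10.
Check each candidate in the original equation:
  n = 11: sqrt(4) = 2, while n - 9 = 2 — valid.
  n = 10: sqrt(1) = 1, while n - 9 = 1 — valid.

n = 10 or n = 11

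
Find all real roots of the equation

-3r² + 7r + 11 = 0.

r = -1.0756 or r = 3.4089

Discriminant: (7)² − 4·(-3)·11 = 181.
Quadratic formula: r = (-7 ± √181) / (-6).
So r = 7/6 - √(181)/6 ≈ -1.0756 or r = 7/6 + √(181)/6 ≈ 3.4089.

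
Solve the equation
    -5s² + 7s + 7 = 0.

Discriminant: (7)² − 4·(-5)·7 = 189.
Quadratic formula: s = (-7 ± √189) / (-10).
So s = 7/10 - 3·√(21)/10 ≈ -0.6748 or s = 7/10 + 3·√(21)/10 ≈ 2.0748.

s = -0.6748 or s = 2.0748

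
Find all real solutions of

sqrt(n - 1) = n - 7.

n = 10

Square both sides: n - 1 = (n - 7)^2.
Expand and rearrange: n^2 - 15n + 50 = 0.
Solving gives n = 10 or n = 5.
Check each candidate in the original equation:
  n = 10: sqrt(9) = 3, while n - 7 = 3 — valid.
  n = 5: sqrt(4) = 2, while n - 7 = -2 — extraneous.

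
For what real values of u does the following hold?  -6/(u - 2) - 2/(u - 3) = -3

Multiply both sides by (u - 2)(u - 3):
-6(u - 3) - 2(u - 2) = -3(u - 2)(u - 3).
Expand and collect terms: -3u² + 23u - 40 = 0.
Factor or apply the quadratic formula: u = 2.6667 or u = 5.
Neither value makes a denominator zero (u ≠ 2, u ≠ 3), so both are valid.

u = 2.6667 or u = 5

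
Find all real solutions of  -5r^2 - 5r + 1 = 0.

Discriminant: (-5)^2 - 4*(-5)*1 = 45.
Quadratic formula: r = (5 +/- sqrt(45)) / (-10).
So r = -3*sqrt(5)/10 - 1/2 ~= -1.1708 or r = -1/2 + 3*sqrt(5)/10 ~= 0.1708.

r = -1.1708 or r = 0.1708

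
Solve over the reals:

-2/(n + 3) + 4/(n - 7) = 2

n = -3.8443 or n = 8.8443

Multiply both sides by (n + 3)(n - 7):
-2(n - 7) + 4(n + 3) = 2(n + 3)(n - 7).
Expand and collect terms: 2n² - 10n - 68 = 0.
By the quadratic formula, n = (10 ± √644) / 4, so n ≈ 8.8443 or n ≈ -3.8443.
Neither value makes a denominator zero (n ≠ -3, n ≠ 7), so both are valid.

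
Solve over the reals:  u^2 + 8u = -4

u = -7.4641 or u = -0.5359

Rearrange to standard form: u^2 + 8u + 4 = 0.
Discriminant: (8)^2 - 4*1*4 = 48.
Quadratic formula: u = (-8 +/- sqrt(48)) / 2.
So u = -4 + 2*sqrt(3) ~= -0.5359 or u = -4 - 2*sqrt(3) ~= -7.4641.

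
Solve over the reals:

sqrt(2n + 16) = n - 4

n = 10

Square both sides: 2n + 16 = (n - 4)^2.
Expand and rearrange: n^2 - 10n = 0.
Solving gives n = 10 or n = 0.
Check each candidate in the original equation:
  n = 10: sqrt(36) = 6, while n - 4 = 6 — valid.
  n = 0: sqrt(16) = 4, while n - 4 = -4 — extraneous.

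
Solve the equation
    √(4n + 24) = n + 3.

n = 3

Square both sides: 4n + 24 = (n + 3)².
Expand and rearrange: n² + 2n - 15 = 0.
Solving gives n = 3 or n = -5.
Check each candidate in the original equation:
  n = 3: √(36) = 6, while n + 3 = 6 — valid.
  n = -5: √(4) = 2, while n + 3 = -2 — extraneous.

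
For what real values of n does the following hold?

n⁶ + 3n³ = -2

Let u = n³. The equation becomes u² + 3u + 2 = 0.
Factor: (u + 1)(u + 2) = 0, so u = -1 or u = -2.
n³ = -1 gives n = -1.
n³ = -2 gives n = -∛(2) ≈ -1.2599.

n = -1.2599 or n = -1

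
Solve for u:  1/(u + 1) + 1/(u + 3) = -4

Multiply both sides by (u + 1)(u + 3):
(u + 3) + (u + 1) = -4(u + 1)(u + 3).
Expand and collect terms: -4u^2 - 18u - 16 = 0.
By the quadratic formula, u = (18 +/- sqrt(68)) / -8, so u ~= -3.2808 or u ~= -1.2192.
Neither value makes a denominator zero (u != -1, u != -3), so both are valid.

u = -3.2808 or u = -1.2192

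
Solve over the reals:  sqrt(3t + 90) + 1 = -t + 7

Isolate the radical: sqrt(3t + 90) = -t + 6.
Square both sides: 3t + 90 = (-t + 6)^2.
Expand and rearrange: t^2 - 15t - 54 = 0.
Solving gives t = 18 or t = -3.
Check each candidate in the original equation:
  t = 18: sqrt(144) = 12, while -t + 6 = -12 — extraneous.
  t = -3: sqrt(81) = 9, while -t + 6 = 9 — valid.

t = -3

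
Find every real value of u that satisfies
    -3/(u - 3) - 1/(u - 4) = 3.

Multiply both sides by (u - 3)(u - 4):
-3(u - 4) - (u - 3) = 3(u - 3)(u - 4).
Expand and collect terms: 3u^2 - 17u + 21 = 0.
By the quadratic formula, u = (17 +/- sqrt(37)) / 6, so u ~= 3.8471 or u ~= 1.8195.
Neither value makes a denominator zero (u != 3, u != 4), so both are valid.

u = 1.8195 or u = 3.8471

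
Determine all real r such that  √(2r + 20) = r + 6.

r = -2

Square both sides: 2r + 20 = (r + 6)².
Expand and rearrange: r² + 10r + 16 = 0.
Solving gives r = -2 or r = -8.
Check each candidate in the original equation:
  r = -2: √(16) = 4, while r + 6 = 4 — valid.
  r = -8: √(4) = 2, while r + 6 = -2 — extraneous.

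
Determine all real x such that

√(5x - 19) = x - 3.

x = 4 or x = 7

Square both sides: 5x - 19 = (x - 3)².
Expand and rearrange: x² - 11x + 28 = 0.
Solving gives x = 7 or x = 4.
Check each candidate in the original equation:
  x = 7: √(16) = 4, while x - 3 = 4 — valid.
  x = 4: √(1) = 1, while x - 3 = 1 — valid.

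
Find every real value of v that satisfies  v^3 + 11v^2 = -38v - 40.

Rearrange: v^3 + 11v^2 + 38v + 40 = 0.
Possible rational roots are divisors of 40. Testing v = -5 gives 0, so (v + 5) is a factor.
Divide: v^3 + 11v^2 + 38v + 40 = (v + 5)(v^2 + 6v + 8).
Factor the quadratic: v = -2 or v = -4.

v = -5 or v = -4 or v = -2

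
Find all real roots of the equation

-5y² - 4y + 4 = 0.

y = -1.3798 or y = 0.5798

Discriminant: (-4)² − 4·(-5)·4 = 96.
Quadratic formula: y = (4 ± √96) / (-10).
So y = -2·√(6)/5 - 2/5 ≈ -1.3798 or y = -2/5 + 2·√(6)/5 ≈ 0.5798.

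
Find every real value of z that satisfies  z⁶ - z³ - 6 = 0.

Let u = z³. The equation becomes u² - u - 6 = 0.
Factor: (u - 3)(u + 2) = 0, so u = 3 or u = -2.
z³ = 3 gives z = ∛(3) ≈ 1.4422.
z³ = -2 gives z = -∛(2) ≈ -1.2599.

z = -1.2599 or z = 1.4422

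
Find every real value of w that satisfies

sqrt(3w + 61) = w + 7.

Square both sides: 3w + 61 = (w + 7)^2.
Expand and rearrange: w^2 + 11w - 12 = 0.
Solving gives w = 1 or w = -12.
Check each candidate in the original equation:
  w = 1: sqrt(64) = 8, while w + 7 = 8 — valid.
  w = -12: sqrt(25) = 5, while w + 7 = -5 — extraneous.

w = 1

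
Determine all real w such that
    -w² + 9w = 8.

w = 1 or w = 8

Bring every term to one side: -w² + 9w - 8 = 0.
Factor: -1(w - 1)(w - 8) = 0.
So w = 1 or w = 8.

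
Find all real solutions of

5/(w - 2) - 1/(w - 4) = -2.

w = -0.2361 or w = 4.2361

Multiply both sides by (w - 2)(w - 4):
5(w - 4) - (w - 2) = -2(w - 2)(w - 4).
Expand and collect terms: -2w² + 8w + 2 = 0.
By the quadratic formula, w = (-8 ± √80) / -4, so w ≈ -0.2361 or w ≈ 4.2361.
Neither value makes a denominator zero (w ≠ 2, w ≠ 4), so both are valid.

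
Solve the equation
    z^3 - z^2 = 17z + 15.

Rearrange: z^3 - z^2 - 17z - 15 = 0.
Possible rational roots are divisors of -15. Testing z = -3 gives 0, so (z + 3) is a factor.
Divide: z^3 - z^2 - 17z - 15 = (z + 3)(z^2 - 4z - 5).
Factor the quadratic: z = 5 or z = -1.

z = -3 or z = -1 or z = 5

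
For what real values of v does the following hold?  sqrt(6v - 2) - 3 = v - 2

Isolate the radical: sqrt(6v - 2) = v + 1.
Square both sides: 6v - 2 = (v + 1)^2.
Expand and rearrange: v^2 - 4v + 3 = 0.
Solving gives v = 3 or v = 1.
Check each candidate in the original equation:
  v = 3: sqrt(16) = 4, while v + 1 = 4 — valid.
  v = 1: sqrt(4) = 2, while v + 1 = 2 — valid.

v = 1 or v = 3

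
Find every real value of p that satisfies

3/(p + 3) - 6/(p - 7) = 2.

p = -0.5 or p = 3

Multiply both sides by (p + 3)(p - 7):
3(p - 7) - 6(p + 3) = 2(p + 3)(p - 7).
Expand and collect terms: 2p² - 5p - 3 = 0.
Factor or apply the quadratic formula: p = 3 or p = -0.5.
Neither value makes a denominator zero (p ≠ -3, p ≠ 7), so both are valid.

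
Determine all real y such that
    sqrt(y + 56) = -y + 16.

y = 8

Square both sides: y + 56 = (-y + 16)^2.
Expand and rearrange: y^2 - 33y + 200 = 0.
Solving gives y = 25 or y = 8.
Check each candidate in the original equation:
  y = 25: sqrt(81) = 9, while -y + 16 = -9 — extraneous.
  y = 8: sqrt(64) = 8, while -y + 16 = 8 — valid.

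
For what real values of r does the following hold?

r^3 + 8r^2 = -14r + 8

Rearrange: r^3 + 8r^2 + 14r - 8 = 0.
Possible rational roots are divisors of -8. Testing r = -4 gives 0, so (r + 4) is a factor.
Divide: r^3 + 8r^2 + 14r - 8 = (r + 4)(r^2 + 4r - 2).
Apply the quadratic formula to r^2 + 4r - 2 = 0: r = (-4 +/- sqrt(24))/2, i.e. r ~= 0.4495 or r ~= -4.4495.

r = -4.4495 or r = -4 or r = 0.4495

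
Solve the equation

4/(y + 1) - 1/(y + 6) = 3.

Multiply both sides by (y + 1)(y + 6):
4(y + 6) - (y + 1) = 3(y + 1)(y + 6).
Expand and collect terms: 3y² + 18y - 5 = 0.
By the quadratic formula, y = (-18 ± √384) / 6, so y ≈ 0.266 or y ≈ -6.266.
Neither value makes a denominator zero (y ≠ -1, y ≠ -6), so both are valid.

y = -6.266 or y = 0.266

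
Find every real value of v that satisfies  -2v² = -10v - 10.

Rearrange to standard form: -2v² + 10v + 10 = 0.
Discriminant: (10)² − 4·(-2)·10 = 180.
Quadratic formula: v = (-10 ± √180) / (-4).
So v = 5/2 - 3·√(5)/2 ≈ -0.8541 or v = 5/2 + 3·√(5)/2 ≈ 5.8541.

v = -0.8541 or v = 5.8541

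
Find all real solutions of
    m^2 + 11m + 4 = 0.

Discriminant: (11)^2 - 4*1*4 = 105.
Quadratic formula: m = (-11 +/- sqrt(105)) / 2.
So m = -11/2 + sqrt(105)/2 ~= -0.3765 or m = -11/2 - sqrt(105)/2 ~= -10.6235.

m = -10.6235 or m = -0.3765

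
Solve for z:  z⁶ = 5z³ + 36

Let u = z³. The equation becomes u² - 5u - 36 = 0.
Factor: (u + 4)(u - 9) = 0, so u = -4 or u = 9.
z³ = -4 gives z = -∛(4) ≈ -1.5874.
z³ = 9 gives z = ∛(9) ≈ 2.0801.

z = -1.5874 or z = 2.0801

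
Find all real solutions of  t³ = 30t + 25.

Rearrange: t³ - 30t - 25 = 0.
Possible rational roots are divisors of -25. Testing t = -5 gives 0, so (t + 5) is a factor.
Divide: t³ - 30t - 25 = (t + 5)(t² - 5t - 5).
Apply the quadratic formula to t² - 5t - 5 = 0: t = (5 ± √45)/2, i.e. t ≈ 5.8541 or t ≈ -0.8541.

t = -5 or t = -0.8541 or t = 5.8541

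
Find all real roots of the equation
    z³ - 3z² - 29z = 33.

Rearrange: z³ - 3z² - 29z - 33 = 0.
Possible rational roots are divisors of -33. Testing z = -3 gives 0, so (z + 3) is a factor.
Divide: z³ - 3z² - 29z - 33 = (z + 3)(z² - 6z - 11).
Apply the quadratic formula to z² - 6z - 11 = 0: z = (6 ± √80)/2, i.e. z ≈ 7.4721 or z ≈ -1.4721.

z = -3 or z = -1.4721 or z = 7.4721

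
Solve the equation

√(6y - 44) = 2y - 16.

Square both sides: 6y - 44 = (2y - 16)².
Expand and rearrange: 4y² - 70y + 300 = 0.
Solving gives y = 10 or y = 7.5.
Check each candidate in the original equation:
  y = 10: √(16) = 4, while 2y - 16 = 4 — valid.
  y = 7.5: √(1) = 1, while 2y - 16 = -1 — extraneous.

y = 10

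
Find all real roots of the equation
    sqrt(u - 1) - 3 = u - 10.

Isolate the radical: sqrt(u - 1) = u - 7.
Square both sides: u - 1 = (u - 7)^2.
Expand and rearrange: u^2 - 15u + 50 = 0.
Solving gives u = 10 or u = 5.
Check each candidate in the original equation:
  u = 10: sqrt(9) = 3, while u - 7 = 3 — valid.
  u = 5: sqrt(4) = 2, while u - 7 = -2 — extraneous.

u = 10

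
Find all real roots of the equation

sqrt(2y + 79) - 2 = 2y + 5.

y = 1

Isolate the radical: sqrt(2y + 79) = 2y + 7.
Square both sides: 2y + 79 = (2y + 7)^2.
Expand and rearrange: 4y^2 + 26y - 30 = 0.
Solving gives y = 1 or y = -7.5.
Check each candidate in the original equation:
  y = 1: sqrt(81) = 9, while 2y + 7 = 9 — valid.
  y = -7.5: sqrt(64) = 8, while 2y + 7 = -8 — extraneous.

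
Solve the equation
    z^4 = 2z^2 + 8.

z = -2 or z = 2

Let u = z^2. The equation becomes u^2 - 2u - 8 = 0.
Factor: (u - 4)(u + 2) = 0, so u = 4 or u = -2.
z^2 = 4 gives z = +/-2.
z^2 = -2 < 0 has no real solution.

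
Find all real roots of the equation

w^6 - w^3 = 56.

w = -1.9129 or w = 2

Let u = w^3. The equation becomes u^2 - u - 56 = 0.
Factor: (u - 8)(u + 7) = 0, so u = 8 or u = -7.
w^3 = 8 gives w = 2.
w^3 = -7 gives w = -(7)^(1/3) ~= -1.9129.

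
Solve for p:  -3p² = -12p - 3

p = -0.2361 or p = 4.2361

Rearrange to standard form: -3p² + 12p + 3 = 0.
Discriminant: (12)² − 4·(-3)·3 = 180.
Quadratic formula: p = (-12 ± √180) / (-6).
So p = 2 - √(5) ≈ -0.2361 or p = 2 + √(5) ≈ 4.2361.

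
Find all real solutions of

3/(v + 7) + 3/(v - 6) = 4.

Multiply both sides by (v + 7)(v - 6):
3(v - 6) + 3(v + 7) = 4(v + 7)(v - 6).
Expand and collect terms: 4v² - 2v - 171 = 0.
By the quadratic formula, v = (2 ± √2740) / 8, so v ≈ 6.7931 or v ≈ -6.2931.
Neither value makes a denominator zero (v ≠ -7, v ≠ 6), so both are valid.

v = -6.2931 or v = 6.7931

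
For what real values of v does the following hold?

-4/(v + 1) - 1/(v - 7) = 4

Multiply both sides by (v + 1)(v - 7):
-4(v - 7) - (v + 1) = 4(v + 1)(v - 7).
Expand and collect terms: 4v² - 19v - 55 = 0.
By the quadratic formula, v = (19 ± √1241) / 8, so v ≈ 6.7785 or v ≈ -2.0285.
Neither value makes a denominator zero (v ≠ -1, v ≠ 7), so both are valid.

v = -2.0285 or v = 6.7785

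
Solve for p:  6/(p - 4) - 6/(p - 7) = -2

p = 2.1459 or p = 8.8541

Multiply both sides by (p - 4)(p - 7):
6(p - 7) - 6(p - 4) = -2(p - 4)(p - 7).
Expand and collect terms: -2p² + 22p - 38 = 0.
By the quadratic formula, p = (-22 ± √180) / -4, so p ≈ 2.1459 or p ≈ 8.8541.
Neither value makes a denominator zero (p ≠ 4, p ≠ 7), so both are valid.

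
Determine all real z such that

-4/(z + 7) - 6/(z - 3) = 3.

Multiply both sides by (z + 7)(z - 3):
-4(z - 3) - 6(z + 7) = 3(z + 7)(z - 3).
Expand and collect terms: 3z² + 22z - 33 = 0.
By the quadratic formula, z = (-22 ± √880) / 6, so z ≈ 1.2775 or z ≈ -8.6108.
Neither value makes a denominator zero (z ≠ -7, z ≠ 3), so both are valid.

z = -8.6108 or z = 1.2775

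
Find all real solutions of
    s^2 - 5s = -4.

Bring every term to one side: s^2 - 5s + 4 = 0.
Factor: (s - 4)(s - 1) = 0.
So s = 4 or s = 1.

s = 1 or s = 4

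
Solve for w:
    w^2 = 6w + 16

w = -2 or w = 8

Bring every term to one side: w^2 - 6w - 16 = 0.
Factor: (w + 2)(w - 8) = 0.
So w = -2 or w = 8.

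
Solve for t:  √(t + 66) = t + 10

Square both sides: t + 66 = (t + 10)².
Expand and rearrange: t² + 19t + 34 = 0.
Solving gives t = -2 or t = -17.
Check each candidate in the original equation:
  t = -2: √(64) = 8, while t + 10 = 8 — valid.
  t = -17: √(49) = 7, while t + 10 = -7 — extraneous.

t = -2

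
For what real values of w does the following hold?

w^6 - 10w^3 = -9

Let u = w^3. The equation becomes u^2 - 10u + 9 = 0.
Factor: (u - 9)(u - 1) = 0, so u = 9 or u = 1.
w^3 = 9 gives w = (9)^(1/3) ~= 2.0801.
w^3 = 1 gives w = 1.

w = 1 or w = 2.0801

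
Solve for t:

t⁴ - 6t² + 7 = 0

t = -2.101 or t = -1.2593 or t = 1.2593 or t = 2.101

Let u = t². The equation becomes u² - 6u + 7 = 0.
By the quadratic formula, u = √(2) + 3 or u = 3 - √(2).
t² = √(2) + 3 gives t = ±√(√(2) + 3) ≈ ±2.101.
t² = 3 - √(2) gives t = ±√(3 - √(2)) ≈ ±1.2593.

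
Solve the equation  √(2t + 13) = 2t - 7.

Square both sides: 2t + 13 = (2t - 7)².
Expand and rearrange: 4t² - 30t + 36 = 0.
Solving gives t = 6 or t = 1.5.
Check each candidate in the original equation:
  t = 6: √(25) = 5, while 2t - 7 = 5 — valid.
  t = 1.5: √(16) = 4, while 2t - 7 = -4 — extraneous.

t = 6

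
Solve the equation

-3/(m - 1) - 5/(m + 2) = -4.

Multiply both sides by (m - 1)(m + 2):
-3(m + 2) - 5(m - 1) = -4(m - 1)(m + 2).
Expand and collect terms: -4m² + 4m + 9 = 0.
By the quadratic formula, m = (-4 ± √160) / -8, so m ≈ -1.0811 or m ≈ 2.0811.
Neither value makes a denominator zero (m ≠ 1, m ≠ -2), so both are valid.

m = -1.0811 or m = 2.0811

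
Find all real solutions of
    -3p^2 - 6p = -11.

p = -3.1602 or p = 1.1602

Rearrange to standard form: -3p^2 - 6p + 11 = 0.
Discriminant: (-6)^2 - 4*(-3)*11 = 168.
Quadratic formula: p = (6 +/- sqrt(168)) / (-6).
So p = -sqrt(42)/3 - 1 ~= -3.1602 or p = -1 + sqrt(42)/3 ~= 1.1602.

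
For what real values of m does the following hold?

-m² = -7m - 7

Rearrange to standard form: -m² + 7m + 7 = 0.
Discriminant: (7)² − 4·(-1)·7 = 77.
Quadratic formula: m = (-7 ± √77) / (-2).
So m = 7/2 - √(77)/2 ≈ -0.8875 or m = 7/2 + √(77)/2 ≈ 7.8875.

m = -0.8875 or m = 7.8875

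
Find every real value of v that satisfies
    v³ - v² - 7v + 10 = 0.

Possible rational roots are divisors of 10. Testing v = 2 gives 0, so (v - 2) is a factor.
Divide: v³ - v² - 7v + 10 = (v - 2)(v² + v - 5).
Apply the quadratic formula to v² + v - 5 = 0: v = (-1 ± √21)/2, i.e. v ≈ 1.7913 or v ≈ -2.7913.

v = -2.7913 or v = 1.7913 or v = 2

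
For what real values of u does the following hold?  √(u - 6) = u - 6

u = 6 or u = 7

Square both sides: u - 6 = (u - 6)².
Expand and rearrange: u² - 13u + 42 = 0.
Solving gives u = 7 or u = 6.
Check each candidate in the original equation:
  u = 7: √(1) = 1, while u - 6 = 1 — valid.
  u = 6: √(0) = 0, while u - 6 = 0 — valid.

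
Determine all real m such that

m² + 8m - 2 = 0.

Discriminant: (8)² − 4·1·(-2) = 72.
Quadratic formula: m = (-8 ± √72) / 2.
So m = -4 + 3·√(2) ≈ 0.2426 or m = -3·√(2) - 4 ≈ -8.2426.

m = -8.2426 or m = 0.2426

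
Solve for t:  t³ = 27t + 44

t = -4 or t = -1.873 or t = 5.873

Rearrange: t³ - 27t - 44 = 0.
Possible rational roots are divisors of -44. Testing t = -4 gives 0, so (t + 4) is a factor.
Divide: t³ - 27t - 44 = (t + 4)(t² - 4t - 11).
Apply the quadratic formula to t² - 4t - 11 = 0: t = (4 ± √60)/2, i.e. t ≈ 5.873 or t ≈ -1.873.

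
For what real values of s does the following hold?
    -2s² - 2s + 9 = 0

s = -2.6794 or s = 1.6794

Discriminant: (-2)² − 4·(-2)·9 = 76.
Quadratic formula: s = (2 ± √76) / (-4).
So s = -√(19)/2 - 1/2 ≈ -2.6794 or s = -1/2 + √(19)/2 ≈ 1.6794.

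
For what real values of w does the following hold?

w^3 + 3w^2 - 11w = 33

Rearrange: w^3 + 3w^2 - 11w - 33 = 0.
Possible rational roots are divisors of -33. Testing w = -3 gives 0, so (w + 3) is a factor.
Divide: w^3 + 3w^2 - 11w - 33 = (w + 3)(w^2 - 11).
Apply the quadratic formula to w^2 - 11 = 0: w = (0 +/- sqrt(44))/2, i.e. w ~= 3.3166 or w ~= -3.3166.

w = -3.3166 or w = -3 or w = 3.3166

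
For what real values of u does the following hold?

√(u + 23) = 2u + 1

Square both sides: u + 23 = (2u + 1)².
Expand and rearrange: 4u² + 3u - 22 = 0.
Solving gives u = 2 or u = -2.75.
Check each candidate in the original equation:
  u = 2: √(25) = 5, while 2u + 1 = 5 — valid.
  u = -2.75: √(20.25) = 4.5, while 2u + 1 = -4.5 — extraneous.

u = 2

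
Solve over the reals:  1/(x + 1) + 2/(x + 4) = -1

Multiply both sides by (x + 1)(x + 4):
(x + 4) + 2(x + 1) = -(x + 1)(x + 4).
Expand and collect terms: -x^2 - 8x - 10 = 0.
By the quadratic formula, x = (8 +/- sqrt(24)) / -2, so x ~= -6.4495 or x ~= -1.5505.
Neither value makes a denominator zero (x != -1, x != -4), so both are valid.

x = -6.4495 or x = -1.5505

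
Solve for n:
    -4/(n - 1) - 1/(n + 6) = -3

n = -5.7218 or n = 2.3885

Multiply both sides by (n - 1)(n + 6):
-4(n + 6) - (n - 1) = -3(n - 1)(n + 6).
Expand and collect terms: -3n² - 10n + 41 = 0.
By the quadratic formula, n = (10 ± √592) / -6, so n ≈ -5.7218 or n ≈ 2.3885.
Neither value makes a denominator zero (n ≠ 1, n ≠ -6), so both are valid.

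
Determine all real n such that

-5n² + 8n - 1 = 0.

n = 0.1367 or n = 1.4633

Discriminant: (8)² − 4·(-5)·(-1) = 44.
Quadratic formula: n = (-8 ± √44) / (-10).
So n = 4/5 - √(11)/5 ≈ 0.1367 or n = √(11)/5 + 4/5 ≈ 1.4633.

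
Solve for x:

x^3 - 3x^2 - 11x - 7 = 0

x = -1.3166 or x = -1 or x = 5.3166

Possible rational roots are divisors of -7. Testing x = -1 gives 0, so (x + 1) is a factor.
Divide: x^3 - 3x^2 - 11x - 7 = (x + 1)(x^2 - 4x - 7).
Apply the quadratic formula to x^2 - 4x - 7 = 0: x = (4 +/- sqrt(44))/2, i.e. x ~= 5.3166 or x ~= -1.3166.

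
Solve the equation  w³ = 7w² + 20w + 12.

Rearrange: w³ - 7w² - 20w - 12 = 0.
Possible rational roots are divisors of -12. Testing w = -1 gives 0, so (w + 1) is a factor.
Divide: w³ - 7w² - 20w - 12 = (w + 1)(w² - 8w - 12).
Apply the quadratic formula to w² - 8w - 12 = 0: w = (8 ± √112)/2, i.e. w ≈ 9.2915 or w ≈ -1.2915.

w = -1.2915 or w = -1 or w = 9.2915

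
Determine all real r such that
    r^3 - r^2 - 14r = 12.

r = -2.6056 or r = -1 or r = 4.6056

Rearrange: r^3 - r^2 - 14r - 12 = 0.
Possible rational roots are divisors of -12. Testing r = -1 gives 0, so (r + 1) is a factor.
Divide: r^3 - r^2 - 14r - 12 = (r + 1)(r^2 - 2r - 12).
Apply the quadratic formula to r^2 - 2r - 12 = 0: r = (2 +/- sqrt(52))/2, i.e. r ~= 4.6056 or r ~= -2.6056.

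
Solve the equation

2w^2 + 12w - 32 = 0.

w = -8 or w = 2

Factor: 2(w + 8)(w - 2) = 0.
So w = -8 or w = 2.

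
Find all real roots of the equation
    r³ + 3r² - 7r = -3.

r = -4.6458 or r = 0.6458 or r = 1

Rearrange: r³ + 3r² - 7r + 3 = 0.
Possible rational roots are divisors of 3. Testing r = 1 gives 0, so (r - 1) is a factor.
Divide: r³ + 3r² - 7r + 3 = (r - 1)(r² + 4r - 3).
Apply the quadratic formula to r² + 4r - 3 = 0: r = (-4 ± √28)/2, i.e. r ≈ 0.6458 or r ≈ -4.6458.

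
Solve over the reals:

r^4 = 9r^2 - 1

Let u = r^2. The equation becomes u^2 - 9u + 1 = 0.
By the quadratic formula, u = sqrt(77)/2 + 9/2 or u = 9/2 - sqrt(77)/2.
r^2 = sqrt(77)/2 + 9/2 gives r = +/-sqrt(sqrt(77)/2 + 9/2) ~= +/-2.9812.
r^2 = 9/2 - sqrt(77)/2 gives r = +/-sqrt(9/2 - sqrt(77)/2) ~= +/-0.3354.

r = -2.9812 or r = -0.3354 or r = 0.3354 or r = 2.9812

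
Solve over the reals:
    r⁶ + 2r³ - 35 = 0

r = -1.9129 or r = 1.71

Let u = r³. The equation becomes u² + 2u - 35 = 0.
Factor: (u + 7)(u - 5) = 0, so u = -7 or u = 5.
r³ = -7 gives r = -∛(7) ≈ -1.9129.
r³ = 5 gives r = ∛(5) ≈ 1.71.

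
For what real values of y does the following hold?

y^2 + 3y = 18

Bring every term to one side: y^2 + 3y - 18 = 0.
Factor: (y + 6)(y - 3) = 0.
So y = -6 or y = 3.

y = -6 or y = 3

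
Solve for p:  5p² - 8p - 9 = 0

Discriminant: (-8)² − 4·5·(-9) = 244.
Quadratic formula: p = (8 ± √244) / 10.
So p = 4/5 + √(61)/5 ≈ 2.362 or p = 4/5 - √(61)/5 ≈ -0.762.

p = -0.762 or p = 2.362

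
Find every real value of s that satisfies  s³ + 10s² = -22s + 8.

Rearrange: s³ + 10s² + 22s - 8 = 0.
Possible rational roots are divisors of -8. Testing s = -4 gives 0, so (s + 4) is a factor.
Divide: s³ + 10s² + 22s - 8 = (s + 4)(s² + 6s - 2).
Apply the quadratic formula to s² + 6s - 2 = 0: s = (-6 ± √44)/2, i.e. s ≈ 0.3166 or s ≈ -6.3166.

s = -6.3166 or s = -4 or s = 0.3166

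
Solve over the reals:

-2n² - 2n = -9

n = -2.6794 or n = 1.6794

Rearrange to standard form: -2n² - 2n + 9 = 0.
Discriminant: (-2)² − 4·(-2)·9 = 76.
Quadratic formula: n = (2 ± √76) / (-4).
So n = -√(19)/2 - 1/2 ≈ -2.6794 or n = -1/2 + √(19)/2 ≈ 1.6794.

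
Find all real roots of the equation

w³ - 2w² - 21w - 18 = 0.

Possible rational roots are divisors of -18. Testing w = -3 gives 0, so (w + 3) is a factor.
Divide: w³ - 2w² - 21w - 18 = (w + 3)(w² - 5w - 6).
Factor the quadratic: w = 6 or w = -1.

w = -3 or w = -1 or w = 6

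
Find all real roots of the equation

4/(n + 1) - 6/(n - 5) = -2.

Multiply both sides by (n + 1)(n - 5):
4(n - 5) - 6(n + 1) = -2(n + 1)(n - 5).
Expand and collect terms: -2n² + 10n + 36 = 0.
By the quadratic formula, n = (-10 ± √388) / -4, so n ≈ -2.4244 or n ≈ 7.4244.
Neither value makes a denominator zero (n ≠ -1, n ≠ 5), so both are valid.

n = -2.4244 or n = 7.4244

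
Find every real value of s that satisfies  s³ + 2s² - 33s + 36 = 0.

Possible rational roots are divisors of 36. Testing s = 4 gives 0, so (s - 4) is a factor.
Divide: s³ + 2s² - 33s + 36 = (s - 4)(s² + 6s - 9).
Apply the quadratic formula to s² + 6s - 9 = 0: s = (-6 ± √72)/2, i.e. s ≈ 1.2426 or s ≈ -7.2426.

s = -7.2426 or s = 1.2426 or s = 4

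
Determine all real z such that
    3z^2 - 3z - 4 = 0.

Discriminant: (-3)^2 - 4*3*(-4) = 57.
Quadratic formula: z = (3 +/- sqrt(57)) / 6.
So z = 1/2 + sqrt(57)/6 ~= 1.7583 or z = 1/2 - sqrt(57)/6 ~= -0.7583.

z = -0.7583 or z = 1.7583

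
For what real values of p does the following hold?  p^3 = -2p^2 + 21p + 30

p = -5 or p = -1.3723 or p = 4.3723

Rearrange: p^3 + 2p^2 - 21p - 30 = 0.
Possible rational roots are divisors of -30. Testing p = -5 gives 0, so (p + 5) is a factor.
Divide: p^3 + 2p^2 - 21p - 30 = (p + 5)(p^2 - 3p - 6).
Apply the quadratic formula to p^2 - 3p - 6 = 0: p = (3 +/- sqrt(33))/2, i.e. p ~= 4.3723 or p ~= -1.3723.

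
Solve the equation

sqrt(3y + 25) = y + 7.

y = -3

Square both sides: 3y + 25 = (y + 7)^2.
Expand and rearrange: y^2 + 11y + 24 = 0.
Solving gives y = -3 or y = -8.
Check each candidate in the original equation:
  y = -3: sqrt(16) = 4, while y + 7 = 4 — valid.
  y = -8: sqrt(1) = 1, while y + 7 = -1 — extraneous.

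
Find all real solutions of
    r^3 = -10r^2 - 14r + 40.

r = -7.3589 or r = -4 or r = 1.3589

Rearrange: r^3 + 10r^2 + 14r - 40 = 0.
Possible rational roots are divisors of -40. Testing r = -4 gives 0, so (r + 4) is a factor.
Divide: r^3 + 10r^2 + 14r - 40 = (r + 4)(r^2 + 6r - 10).
Apply the quadratic formula to r^2 + 6r - 10 = 0: r = (-6 +/- sqrt(76))/2, i.e. r ~= 1.3589 or r ~= -7.3589.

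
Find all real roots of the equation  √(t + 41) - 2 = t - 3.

Isolate the radical: √(t + 41) = t - 1.
Square both sides: t + 41 = (t - 1)².
Expand and rearrange: t² - 3t - 40 = 0.
Solving gives t = 8 or t = -5.
Check each candidate in the original equation:
  t = 8: √(49) = 7, while t - 1 = 7 — valid.
  t = -5: √(36) = 6, while t - 1 = -6 — extraneous.

t = 8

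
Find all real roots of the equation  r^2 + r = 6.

Bring every term to one side: r^2 + r - 6 = 0.
Factor: (r + 3)(r - 2) = 0.
So r = -3 or r = 2.

r = -3 or r = 2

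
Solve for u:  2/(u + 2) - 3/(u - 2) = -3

u = -2.5465 or u = 2.8798

Multiply both sides by (u + 2)(u - 2):
2(u - 2) - 3(u + 2) = -3(u + 2)(u - 2).
Expand and collect terms: -3u² + u + 22 = 0.
By the quadratic formula, u = (-1 ± √265) / -6, so u ≈ -2.5465 or u ≈ 2.8798.
Neither value makes a denominator zero (u ≠ -2, u ≠ 2), so both are valid.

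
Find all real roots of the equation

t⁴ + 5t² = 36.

Let u = t². The equation becomes u² + 5u - 36 = 0.
Factor: (u - 4)(u + 9) = 0, so u = 4 or u = -9.
t² = 4 gives t = ±2.
t² = -9 < 0 has no real solution.

t = -2 or t = 2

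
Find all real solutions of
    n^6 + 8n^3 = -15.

n = -1.71 or n = -1.4422

Let u = n^3. The equation becomes u^2 + 8u + 15 = 0.
Factor: (u + 3)(u + 5) = 0, so u = -3 or u = -5.
n^3 = -3 gives n = -(3)^(1/3) ~= -1.4422.
n^3 = -5 gives n = -(5)^(1/3) ~= -1.71.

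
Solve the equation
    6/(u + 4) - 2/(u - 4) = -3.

u = -5.8735 or u = 4.5402

Multiply both sides by (u + 4)(u - 4):
6(u - 4) - 2(u + 4) = -3(u + 4)(u - 4).
Expand and collect terms: -3u² - 4u + 80 = 0.
By the quadratic formula, u = (4 ± √976) / -6, so u ≈ -5.8735 or u ≈ 4.5402.
Neither value makes a denominator zero (u ≠ -4, u ≠ 4), so both are valid.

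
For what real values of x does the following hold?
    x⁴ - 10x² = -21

Let u = x². The equation becomes u² - 10u + 21 = 0.
Factor: (u - 3)(u - 7) = 0, so u = 3 or u = 7.
x² = 3 gives x = ±√(3) ≈ ±1.7321.
x² = 7 gives x = ±√(7) ≈ ±2.6458.

x = -2.6458 or x = -1.7321 or x = 1.7321 or x = 2.6458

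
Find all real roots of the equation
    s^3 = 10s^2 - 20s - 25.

s = -0.8541 or s = 5 or s = 5.8541

Rearrange: s^3 - 10s^2 + 20s + 25 = 0.
Possible rational roots are divisors of 25. Testing s = 5 gives 0, so (s - 5) is a factor.
Divide: s^3 - 10s^2 + 20s + 25 = (s - 5)(s^2 - 5s - 5).
Apply the quadratic formula to s^2 - 5s - 5 = 0: s = (5 +/- sqrt(45))/2, i.e. s ~= 5.8541 or s ~= -0.8541.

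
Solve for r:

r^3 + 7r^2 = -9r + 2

Rearrange: r^3 + 7r^2 + 9r - 2 = 0.
Possible rational roots are divisors of -2. Testing r = -2 gives 0, so (r + 2) is a factor.
Divide: r^3 + 7r^2 + 9r - 2 = (r + 2)(r^2 + 5r - 1).
Apply the quadratic formula to r^2 + 5r - 1 = 0: r = (-5 +/- sqrt(29))/2, i.e. r ~= 0.1926 or r ~= -5.1926.

r = -5.1926 or r = -2 or r = 0.1926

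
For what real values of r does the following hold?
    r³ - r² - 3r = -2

Rearrange: r³ - r² - 3r + 2 = 0.
Possible rational roots are divisors of 2. Testing r = 2 gives 0, so (r - 2) is a factor.
Divide: r³ - r² - 3r + 2 = (r - 2)(r² + r - 1).
Apply the quadratic formula to r² + r - 1 = 0: r = (-1 ± √5)/2, i.e. r ≈ 0.618 or r ≈ -1.618.

r = -1.618 or r = 0.618 or r = 2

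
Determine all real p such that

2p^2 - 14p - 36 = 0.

p = -2 or p = 9

Factor: 2(p + 2)(p - 9) = 0.
So p = -2 or p = 9.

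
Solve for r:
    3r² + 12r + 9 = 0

Factor: 3(r + 1)(r + 3) = 0.
So r = -1 or r = -3.

r = -3 or r = -1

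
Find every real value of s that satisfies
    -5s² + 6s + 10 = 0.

Discriminant: (6)² − 4·(-5)·10 = 236.
Quadratic formula: s = (-6 ± √236) / (-10).
So s = 3/5 - √(59)/5 ≈ -0.9362 or s = 3/5 + √(59)/5 ≈ 2.1362.

s = -0.9362 or s = 2.1362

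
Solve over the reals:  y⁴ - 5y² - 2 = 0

Let u = y². The equation becomes u² - 5u - 2 = 0.
By the quadratic formula, u = 5/2 + √(33)/2 or u = 5/2 - √(33)/2.
y² = 5/2 + √(33)/2 gives y = ±√(5/2 + √(33)/2) ≈ ±2.3178.
y² = 5/2 - √(33)/2 < 0 has no real solution.

y = -2.3178 or y = 2.3178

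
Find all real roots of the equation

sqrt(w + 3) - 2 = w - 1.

Isolate the radical: sqrt(w + 3) = w + 1.
Square both sides: w + 3 = (w + 1)^2.
Expand and rearrange: w^2 + w - 2 = 0.
Solving gives w = 1 or w = -2.
Check each candidate in the original equation:
  w = 1: sqrt(4) = 2, while w + 1 = 2 — valid.
  w = -2: sqrt(1) = 1, while w + 1 = -1 — extraneous.

w = 1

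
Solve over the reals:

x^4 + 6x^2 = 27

Let u = x^2. The equation becomes u^2 + 6u - 27 = 0.
Factor: (u - 3)(u + 9) = 0, so u = 3 or u = -9.
x^2 = 3 gives x = +/-sqrt(3) ~= +/-1.7321.
x^2 = -9 < 0 has no real solution.

x = -1.7321 or x = 1.7321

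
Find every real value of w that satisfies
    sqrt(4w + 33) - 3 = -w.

w = -2

Isolate the radical: sqrt(4w + 33) = -w + 3.
Square both sides: 4w + 33 = (-w + 3)^2.
Expand and rearrange: w^2 - 10w - 24 = 0.
Solving gives w = 12 or w = -2.
Check each candidate in the original equation:
  w = 12: sqrt(81) = 9, while -w + 3 = -9 — extraneous.
  w = -2: sqrt(25) = 5, while -w + 3 = 5 — valid.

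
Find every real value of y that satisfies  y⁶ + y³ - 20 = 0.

Let u = y³. The equation becomes u² + u - 20 = 0.
Factor: (u + 5)(u - 4) = 0, so u = -5 or u = 4.
y³ = -5 gives y = -∛(5) ≈ -1.71.
y³ = 4 gives y = ∛(4) ≈ 1.5874.

y = -1.71 or y = 1.5874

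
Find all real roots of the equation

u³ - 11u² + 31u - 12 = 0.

u = 0.4586 or u = 4 or u = 6.5414

Possible rational roots are divisors of -12. Testing u = 4 gives 0, so (u - 4) is a factor.
Divide: u³ - 11u² + 31u - 12 = (u - 4)(u² - 7u + 3).
Apply the quadratic formula to u² - 7u + 3 = 0: u = (7 ± √37)/2, i.e. u ≈ 6.5414 or u ≈ 0.4586.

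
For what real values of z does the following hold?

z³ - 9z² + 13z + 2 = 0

z = -0.1401 or z = 2 or z = 7.1401

Possible rational roots are divisors of 2. Testing z = 2 gives 0, so (z - 2) is a factor.
Divide: z³ - 9z² + 13z + 2 = (z - 2)(z² - 7z - 1).
Apply the quadratic formula to z² - 7z - 1 = 0: z = (7 ± √53)/2, i.e. z ≈ 7.1401 or z ≈ -0.1401.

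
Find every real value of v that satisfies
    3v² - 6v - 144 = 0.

v = -6 or v = 8

Factor: 3(v + 6)(v - 8) = 0.
So v = -6 or v = 8.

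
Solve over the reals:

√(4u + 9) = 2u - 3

Square both sides: 4u + 9 = (2u - 3)².
Expand and rearrange: 4u² - 16u = 0.
Solving gives u = 4 or u = 0.
Check each candidate in the original equation:
  u = 4: √(25) = 5, while 2u - 3 = 5 — valid.
  u = 0: √(9) = 3, while 2u - 3 = -3 — extraneous.

u = 4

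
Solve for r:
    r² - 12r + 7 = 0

Discriminant: (-12)² − 4·1·7 = 116.
Quadratic formula: r = (12 ± √116) / 2.
So r = √(29) + 6 ≈ 11.3852 or r = 6 - √(29) ≈ 0.6148.

r = 0.6148 or r = 11.3852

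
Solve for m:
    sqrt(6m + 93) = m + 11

m = -2

Square both sides: 6m + 93 = (m + 11)^2.
Expand and rearrange: m^2 + 16m + 28 = 0.
Solving gives m = -2 or m = -14.
Check each candidate in the original equation:
  m = -2: sqrt(81) = 9, while m + 11 = 9 — valid.
  m = -14: sqrt(9) = 3, while m + 11 = -3 — extraneous.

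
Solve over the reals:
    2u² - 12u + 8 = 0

u = 0.7639 or u = 5.2361

Discriminant: (-12)² − 4·2·8 = 80.
Quadratic formula: u = (12 ± √80) / 4.
So u = √(5) + 3 ≈ 5.2361 or u = 3 - √(5) ≈ 0.7639.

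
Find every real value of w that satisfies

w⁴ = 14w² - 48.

w = -2.8284 or w = -2.4495 or w = 2.4495 or w = 2.8284

Let u = w². The equation becomes u² - 14u + 48 = 0.
Factor: (u - 6)(u - 8) = 0, so u = 6 or u = 8.
w² = 6 gives w = ±√(6) ≈ ±2.4495.
w² = 8 gives w = ±2·√(2) ≈ ±2.8284.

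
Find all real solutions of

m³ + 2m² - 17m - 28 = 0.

Possible rational roots are divisors of -28. Testing m = 4 gives 0, so (m - 4) is a factor.
Divide: m³ + 2m² - 17m - 28 = (m - 4)(m² + 6m + 7).
Apply the quadratic formula to m² + 6m + 7 = 0: m = (-6 ± √8)/2, i.e. m ≈ -1.5858 or m ≈ -4.4142.

m = -4.4142 or m = -1.5858 or m = 4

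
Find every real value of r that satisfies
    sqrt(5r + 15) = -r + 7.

r = 2

Square both sides: 5r + 15 = (-r + 7)^2.
Expand and rearrange: r^2 - 19r + 34 = 0.
Solving gives r = 17 or r = 2.
Check each candidate in the original equation:
  r = 17: sqrt(100) = 10, while -r + 7 = -10 — extraneous.
  r = 2: sqrt(25) = 5, while -r + 7 = 5 — valid.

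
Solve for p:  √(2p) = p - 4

Square both sides: 2p = (p - 4)².
Expand and rearrange: p² - 10p + 16 = 0.
Solving gives p = 8 or p = 2.
Check each candidate in the original equation:
  p = 8: √(16) = 4, while p - 4 = 4 — valid.
  p = 2: √(4) = 2, while p - 4 = -2 — extraneous.

p = 8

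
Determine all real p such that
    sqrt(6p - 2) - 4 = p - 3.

Isolate the radical: sqrt(6p - 2) = p + 1.
Square both sides: 6p - 2 = (p + 1)^2.
Expand and rearrange: p^2 - 4p + 3 = 0.
Solving gives p = 3 or p = 1.
Check each candidate in the original equation:
  p = 3: sqrt(16) = 4, while p + 1 = 4 — valid.
  p = 1: sqrt(4) = 2, while p + 1 = 2 — valid.

p = 1 or p = 3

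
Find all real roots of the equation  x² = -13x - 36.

x = -9 or x = -4

Bring every term to one side: x² + 13x + 36 = 0.
Factor: (x + 9)(x + 4) = 0.
So x = -9 or x = -4.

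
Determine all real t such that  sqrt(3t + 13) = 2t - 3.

t = 4

Square both sides: 3t + 13 = (2t - 3)^2.
Expand and rearrange: 4t^2 - 15t - 4 = 0.
Solving gives t = 4 or t = -0.25.
Check each candidate in the original equation:
  t = 4: sqrt(25) = 5, while 2t - 3 = 5 — valid.
  t = -0.25: sqrt(12.25) = 3.5, while 2t - 3 = -3.5 — extraneous.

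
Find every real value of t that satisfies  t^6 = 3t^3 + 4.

t = -1 or t = 1.5874

Let u = t^3. The equation becomes u^2 - 3u - 4 = 0.
Factor: (u + 1)(u - 4) = 0, so u = -1 or u = 4.
t^3 = -1 gives t = -1.
t^3 = 4 gives t = (4)^(1/3) ~= 1.5874.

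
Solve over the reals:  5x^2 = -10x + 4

Rearrange to standard form: 5x^2 + 10x - 4 = 0.
Discriminant: (10)^2 - 4*5*(-4) = 180.
Quadratic formula: x = (-10 +/- sqrt(180)) / 10.
So x = -1 + 3*sqrt(5)/5 ~= 0.3416 or x = -3*sqrt(5)/5 - 1 ~= -2.3416.

x = -2.3416 or x = 0.3416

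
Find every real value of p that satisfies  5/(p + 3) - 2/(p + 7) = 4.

p = -7.3892 or p = -1.8608

Multiply both sides by (p + 3)(p + 7):
5(p + 7) - 2(p + 3) = 4(p + 3)(p + 7).
Expand and collect terms: 4p² + 37p + 55 = 0.
By the quadratic formula, p = (-37 ± √489) / 8, so p ≈ -1.8608 or p ≈ -7.3892.
Neither value makes a denominator zero (p ≠ -3, p ≠ -7), so both are valid.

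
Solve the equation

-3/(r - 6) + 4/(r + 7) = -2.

r = -8.8161 or r = 7.3161

Multiply both sides by (r - 6)(r + 7):
-3(r + 7) + 4(r - 6) = -2(r - 6)(r + 7).
Expand and collect terms: -2r^2 - 3r + 129 = 0.
By the quadratic formula, r = (3 +/- sqrt(1041)) / -4, so r ~= -8.8161 or r ~= 7.3161.
Neither value makes a denominator zero (r != 6, r != -7), so both are valid.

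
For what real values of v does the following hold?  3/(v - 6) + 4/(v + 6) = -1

Multiply both sides by (v - 6)(v + 6):
3(v + 6) + 4(v - 6) = -(v - 6)(v + 6).
Expand and collect terms: -v² - 7v + 42 = 0.
By the quadratic formula, v = (7 ± √217) / -2, so v ≈ -10.8655 or v ≈ 3.8655.
Neither value makes a denominator zero (v ≠ 6, v ≠ -6), so both are valid.

v = -10.8655 or v = 3.8655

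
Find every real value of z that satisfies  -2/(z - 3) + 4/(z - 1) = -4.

Multiply both sides by (z - 3)(z - 1):
-2(z - 1) + 4(z - 3) = -4(z - 3)(z - 1).
Expand and collect terms: -4z^2 + 14z - 2 = 0.
By the quadratic formula, z = (-14 +/- sqrt(164)) / -8, so z ~= 0.1492 or z ~= 3.3508.
Neither value makes a denominator zero (z != 3, z != 1), so both are valid.

z = 0.1492 or z = 3.3508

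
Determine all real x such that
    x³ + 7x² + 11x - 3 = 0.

x = -4.2361 or x = -3 or x = 0.2361

Possible rational roots are divisors of -3. Testing x = -3 gives 0, so (x + 3) is a factor.
Divide: x³ + 7x² + 11x - 3 = (x + 3)(x² + 4x - 1).
Apply the quadratic formula to x² + 4x - 1 = 0: x = (-4 ± √20)/2, i.e. x ≈ 0.2361 or x ≈ -4.2361.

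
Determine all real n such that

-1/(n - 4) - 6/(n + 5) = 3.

Multiply both sides by (n - 4)(n + 5):
-(n + 5) - 6(n - 4) = 3(n - 4)(n + 5).
Expand and collect terms: 3n² + 10n - 79 = 0.
By the quadratic formula, n = (-10 ± √1048) / 6, so n ≈ 3.7288 or n ≈ -7.0621.
Neither value makes a denominator zero (n ≠ 4, n ≠ -5), so both are valid.

n = -7.0621 or n = 3.7288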